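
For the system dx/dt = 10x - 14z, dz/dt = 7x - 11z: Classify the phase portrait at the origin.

saddle

A = [[10,-14],[7,-11]]; det(A-λI) = λ^2 + λ - 12.
λ = 3, -4: opposite signs.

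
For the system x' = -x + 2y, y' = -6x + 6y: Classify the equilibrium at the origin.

A = [[-1,2],[-6,6]]; det(A-λI) = λ^2 - 5λ + 6.
λ = 2, 3: both positive.

unstable node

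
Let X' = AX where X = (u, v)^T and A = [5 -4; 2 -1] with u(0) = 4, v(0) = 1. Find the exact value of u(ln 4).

A = [[5,-4],[2,-1]]; eigenvalues λ = 1, 3.
Eigenvectors: (-1,-1) for λ=1, (-2,-1) for λ=3.
From the initial condition, c_1 = 2, c_2 = -3.
u(ln 4) = (2)(4^1)(-1) + (-3)(4^3)(-2) = 376.

376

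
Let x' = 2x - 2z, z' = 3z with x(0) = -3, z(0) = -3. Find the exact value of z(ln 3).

-81

A = [[2,-2],[0,3]]; eigenvalues λ = 3, 2.
Eigenvectors: (2,-1) for λ=3, (-1,0) for λ=2.
From the initial condition, c_1 = 3, c_2 = 9.
z(ln 3) = (3)(3^3)(-1) + (9)(3^2)(0) = -81.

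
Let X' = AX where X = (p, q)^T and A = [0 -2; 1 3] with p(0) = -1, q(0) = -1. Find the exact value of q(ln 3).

A = [[0,-2],[1,3]]; eigenvalues λ = 2, 1.
Eigenvectors: (-1,1) for λ=2, (2,-1) for λ=1.
From the initial condition, c_1 = -3, c_2 = -2.
q(ln 3) = (-3)(3^2)(1) + (-2)(3^1)(-1) = -21.

-21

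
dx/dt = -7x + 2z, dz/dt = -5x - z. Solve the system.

Coefficient matrix A = [[-7, 2], [-5, -1]].
Characteristic polynomial det(A - λI) = λ^2 + 8λ + 17 = 0.
Eigenvalues λ = -4 ± i (complex conjugate pair).
For λ=-4+i: an eigenvector is (-1,-1) - i(1,2) = (-1 - i, -1 - 2i).
A real fundamental pair from Re and Im of e^((-4+i)t)v: X_1 = e^(-4t)(cos(t)·(-1,-1) + sin(t)·(1,2)), X_2 = e^(-4t)(sin(t)·(-1,-1) - cos(t)·(1,2)).
General solution: C_1X_1 + C_2X_2.

x(t) = C_1e^(-4t)sin(t) - C_1e^(-4t)cos(t) - C_2e^(-4t)sin(t) - C_2e^(-4t)cos(t), z(t) = 2C_1e^(-4t)sin(t) - C_1e^(-4t)cos(t) - C_2e^(-4t)sin(t) - 2C_2e^(-4t)cos(t)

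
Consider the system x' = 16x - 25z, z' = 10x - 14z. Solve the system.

x(t) = -C_1e^(t)sin(5t) - 2C_1e^(t)cos(5t) - 2C_2e^(t)sin(5t) + C_2e^(t)cos(5t), z(t) = -C_1e^(t)sin(5t) - C_1e^(t)cos(5t) - C_2e^(t)sin(5t) + C_2e^(t)cos(5t)

Coefficient matrix A = [[16, -25], [10, -14]].
Characteristic polynomial det(A - λI) = λ^2 - 2λ + 26 = 0.
Eigenvalues λ = 1 ± 5i (complex conjugate pair).
For λ=1+5i: an eigenvector is (-2,-1) - i(-1,-1) = (-2 + i, -1 + i).
A real fundamental pair from Re and Im of e^((1+5i)t)v: X_1 = e^(t)(cos(5t)·(-2,-1) + sin(5t)·(-1,-1)), X_2 = e^(t)(sin(5t)·(-2,-1) - cos(5t)·(-1,-1)).
General solution: C_1X_1 + C_2X_2.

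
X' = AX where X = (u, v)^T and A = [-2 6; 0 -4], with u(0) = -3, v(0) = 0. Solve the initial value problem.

u(t) = -3e^(-2t), v(t) = 0

Coefficient matrix A = [[-2, 6], [0, -4]].
Characteristic polynomial det(A - λI) = λ^2 + 6λ + 8 = 0.
Eigenvalues λ = -4, -2.
For λ=-4: (A-λI) row 1 is [2, 6], so an eigenvector is (3, -1).
For λ=-2: (A-λI) row 1 is [0, 6], so an eigenvector is (1, 0).
General solution: K_1e^(-4t)(3,-1) + K_2e^(-2t)(1,0).
Applying u(0)=-3, v(0)=0 gives K_1=0, K_2=-3.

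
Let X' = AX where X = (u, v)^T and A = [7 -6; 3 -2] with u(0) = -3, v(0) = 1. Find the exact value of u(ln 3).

A = [[7,-6],[3,-2]]; eigenvalues λ = 4, 1.
Eigenvectors: (2,1) for λ=4, (1,1) for λ=1.
From the initial condition, c_1 = -4, c_2 = 5.
u(ln 3) = (-4)(3^4)(2) + (5)(3^1)(1) = -633.

-633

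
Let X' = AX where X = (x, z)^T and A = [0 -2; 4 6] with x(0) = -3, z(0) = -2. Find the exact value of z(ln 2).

-128

A = [[0,-2],[4,6]]; eigenvalues λ = 4, 2.
Eigenvectors: (1,-2) for λ=4, (-1,1) for λ=2.
From the initial condition, c_1 = 5, c_2 = 8.
z(ln 2) = (5)(2^4)(-2) + (8)(2^2)(1) = -128.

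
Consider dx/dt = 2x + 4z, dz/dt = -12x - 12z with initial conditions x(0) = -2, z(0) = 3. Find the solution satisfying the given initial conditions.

Coefficient matrix A = [[2, 4], [-12, -12]].
Characteristic polynomial det(A - λI) = λ^2 + 10λ + 24 = 0.
Eigenvalues λ = -4, -6.
For λ=-4: (A-λI) row 1 is [6, 4], so an eigenvector is (-2, 3).
For λ=-6: (A-λI) row 1 is [8, 4], so an eigenvector is (-1, 2).
General solution: C_1e^(-4t)(-2,3) + C_2e^(-6t)(-1,2).
Applying x(0)=-2, z(0)=3 gives C_1=1, C_2=0.

x(t) = -2e^(-4t), z(t) = 3e^(-4t)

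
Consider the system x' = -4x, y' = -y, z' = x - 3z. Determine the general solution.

x(t) = C_1e^(-4t), y(t) = C_2e^(-t), z(t) = -C_1e^(-4t) + C_3e^(-3t)

Coefficient matrix A = [[-4, 0, 0], [0, -1, 0], [1, 0, -3]].
det(A - λI) = 0 gives eigenvalues λ = -4, -1, -3.
For λ=-4: eigenvector (1,0,-1).
For λ=-1: eigenvector (0,1,0).
For λ=-3: eigenvector (0,0,1).
General solution: C_1e^(-4t)(1,0,-1) + C_2e^(-t)(0,1,0) + C_3e^(-3t)(0,0,1).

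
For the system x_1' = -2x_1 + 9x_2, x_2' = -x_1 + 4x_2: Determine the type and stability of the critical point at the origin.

unstable improper node

A = [[-2,9],[-1,4]]; det(A-λI) = λ^2 - 2λ + 1.
repeated λ = 1 with a single eigenvector.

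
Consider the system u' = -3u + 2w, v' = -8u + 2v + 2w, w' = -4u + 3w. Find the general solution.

u(t) = c_1e^(t) - c_3e^(-t), v(t) = 4c_1e^(t) + c_2e^(2t) - 2c_3e^(-t), w(t) = 2c_1e^(t) - c_3e^(-t)

Coefficient matrix A = [[-3, 0, 2], [-8, 2, 2], [-4, 0, 3]].
det(A - λI) = 0 gives eigenvalues λ = 1, 2, -1.
For λ=1: eigenvector (1,4,2).
For λ=2: eigenvector (0,1,0).
For λ=-1: eigenvector (-1,-2,-1).
General solution: c_1e^(t)(1,4,2) + c_2e^(2t)(0,1,0) + c_3e^(-t)(-1,-2,-1).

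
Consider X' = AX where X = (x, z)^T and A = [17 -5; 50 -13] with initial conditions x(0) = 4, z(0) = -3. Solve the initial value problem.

Coefficient matrix A = [[17, -5], [50, -13]].
Characteristic polynomial det(A - λI) = λ^2 - 4λ + 29 = 0.
Eigenvalues λ = 2 ± 5i (complex conjugate pair).
For λ=2+5i: an eigenvector is (0,-1) - i(1,3) = (0 - i, -1 - 3i).
A real fundamental pair from Re and Im of e^((2+5i)t)v: X_1 = e^(2t)(cos(5t)·(0,-1) + sin(5t)·(1,3)), X_2 = e^(2t)(sin(5t)·(0,-1) - cos(5t)·(1,3)).
General solution: K_1X_1 + K_2X_2.
Applying x(0)=4, z(0)=-3 gives K_1=15, K_2=-4.

x(t) = 15e^(2t)sin(5t) + 4e^(2t)cos(5t), z(t) = 49e^(2t)sin(5t) - 3e^(2t)cos(5t)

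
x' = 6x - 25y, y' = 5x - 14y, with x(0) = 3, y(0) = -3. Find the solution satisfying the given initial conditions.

Coefficient matrix A = [[6, -25], [5, -14]].
Characteristic polynomial det(A - λI) = λ^2 + 8λ + 41 = 0.
Eigenvalues λ = -4 ± 5i (complex conjugate pair).
For λ=-4+5i: an eigenvector is (-2,-1) - i(1,0) = (-2 - i, -1).
A real fundamental pair from Re and Im of e^((-4+5i)t)v: X_1 = e^(-4t)(cos(5t)·(-2,-1) + sin(5t)·(1,0)), X_2 = e^(-4t)(sin(5t)·(-2,-1) - cos(5t)·(1,0)).
General solution: c_1X_1 + c_2X_2.
Applying x(0)=3, y(0)=-3 gives c_1=3, c_2=-9.

x(t) = 21e^(-4t)sin(5t) + 3e^(-4t)cos(5t), y(t) = 9e^(-4t)sin(5t) - 3e^(-4t)cos(5t)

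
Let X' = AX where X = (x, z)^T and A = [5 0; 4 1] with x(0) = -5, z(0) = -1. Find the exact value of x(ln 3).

A = [[5,0],[4,1]]; eigenvalues λ = 1, 5.
Eigenvectors: (0,1) for λ=1, (-1,-1) for λ=5.
From the initial condition, c_1 = 4, c_2 = 5.
x(ln 3) = (4)(3^1)(0) + (5)(3^5)(-1) = -1215.

-1215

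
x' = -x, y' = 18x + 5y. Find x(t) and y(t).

x(t) = C_1e^(-t), y(t) = -3C_1e^(-t) + C_2e^(5t)

Coefficient matrix A = [[-1, 0], [18, 5]].
Characteristic polynomial det(A - λI) = λ^2 - 4λ - 5 = 0.
Eigenvalues λ = -1, 5.
For λ=-1: (A-λI) row 2 is [18, 6], so an eigenvector is (1, -3).
For λ=5: (A-λI) row 1 is [-6, 0], so an eigenvector is (0, 1).
General solution: C_1e^(-t)(1,-3) + C_2e^(5t)(0,1).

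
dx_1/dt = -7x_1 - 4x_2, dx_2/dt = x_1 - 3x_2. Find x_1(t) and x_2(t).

x_1(t) = 2c_1e^(-5t) + 2c_2te^(-5t) + c_2e^(-5t), x_2(t) = -c_1e^(-5t) - c_2te^(-5t) - c_2e^(-5t)

Coefficient matrix A = [[-7, -4], [1, -3]].
Characteristic polynomial det(A - λI) = λ^2 + 10λ + 25 = 0.
Single eigenvalue λ = -5 with algebraic multiplicity 2.
Eigenvector v = (2,-1); generalized eigenvector w with (A-λI)w=v is (1,-1).
General solution: e^(-5t)[c_1·v + c_2·(t·v + w)].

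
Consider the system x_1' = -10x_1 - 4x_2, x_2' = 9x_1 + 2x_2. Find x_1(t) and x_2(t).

Coefficient matrix A = [[-10, -4], [9, 2]].
Characteristic polynomial det(A - λI) = λ^2 + 8λ + 16 = 0.
Single eigenvalue λ = -4 with algebraic multiplicity 2.
Eigenvector v = (2,-3); generalized eigenvector w with (A-λI)w=v is (-1,1).
General solution: e^(-4t)[K_1·v + K_2·(t·v + w)].

x_1(t) = 2K_1e^(-4t) + 2K_2te^(-4t) - K_2e^(-4t), x_2(t) = -3K_1e^(-4t) - 3K_2te^(-4t) + K_2e^(-4t)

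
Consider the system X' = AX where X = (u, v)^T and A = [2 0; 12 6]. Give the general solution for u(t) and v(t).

u(t) = C_1e^(2t), v(t) = -3C_1e^(2t) + C_2e^(6t)

Coefficient matrix A = [[2, 0], [12, 6]].
Characteristic polynomial det(A - λI) = λ^2 - 8λ + 12 = 0.
Eigenvalues λ = 2, 6.
For λ=2: (A-λI) row 2 is [12, 4], so an eigenvector is (1, -3).
For λ=6: (A-λI) row 1 is [-4, 0], so an eigenvector is (0, 1).
General solution: C_1e^(2t)(1,-3) + C_2e^(6t)(0,1).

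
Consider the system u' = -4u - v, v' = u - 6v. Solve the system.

u(t) = -C_1e^(-5t) - C_2te^(-5t), v(t) = -C_1e^(-5t) - C_2te^(-5t) + C_2e^(-5t)

Coefficient matrix A = [[-4, -1], [1, -6]].
Characteristic polynomial det(A - λI) = λ^2 + 10λ + 25 = 0.
Single eigenvalue λ = -5 with algebraic multiplicity 2.
Eigenvector v = (-1,-1); generalized eigenvector w with (A-λI)w=v is (0,1).
General solution: e^(-5t)[C_1·v + C_2·(t·v + w)].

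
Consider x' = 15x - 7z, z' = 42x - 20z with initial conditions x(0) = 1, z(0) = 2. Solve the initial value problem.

x(t) = e^(t), z(t) = 2e^(t)

Coefficient matrix A = [[15, -7], [42, -20]].
Characteristic polynomial det(A - λI) = λ^2 + 5λ - 6 = 0.
Eigenvalues λ = 1, -6.
For λ=1: (A-λI) row 1 is [14, -7], so an eigenvector is (1, 2).
For λ=-6: (A-λI) row 1 is [21, -7], so an eigenvector is (-1, -3).
General solution: C_1e^(t)(1,2) + C_2e^(-6t)(-1,-3).
Applying x(0)=1, z(0)=2 gives C_1=1, C_2=0.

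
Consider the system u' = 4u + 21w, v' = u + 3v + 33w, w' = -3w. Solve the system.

u(t) = K_1e^(4t) - 3K_3e^(-3t), v(t) = K_1e^(4t) + K_2e^(3t) - 5K_3e^(-3t), w(t) = K_3e^(-3t)

Coefficient matrix A = [[4, 0, 21], [1, 3, 33], [0, 0, -3]].
det(A - λI) = 0 gives eigenvalues λ = 4, 3, -3.
For λ=4: eigenvector (1,1,0).
For λ=3: eigenvector (0,1,0).
For λ=-3: eigenvector (-3,-5,1).
General solution: K_1e^(4t)(1,1,0) + K_2e^(3t)(0,1,0) + K_3e^(-3t)(-3,-5,1).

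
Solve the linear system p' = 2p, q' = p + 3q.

p(t) = K_1e^(2t), q(t) = -K_1e^(2t) - K_2e^(3t)

Coefficient matrix A = [[2, 0], [1, 3]].
Characteristic polynomial det(A - λI) = λ^2 - 5λ + 6 = 0.
Eigenvalues λ = 2, 3.
For λ=2: (A-λI) row 2 is [1, 1], so an eigenvector is (1, -1).
For λ=3: (A-λI) row 1 is [-1, 0], so an eigenvector is (0, -1).
General solution: K_1e^(2t)(1,-1) + K_2e^(3t)(0,-1).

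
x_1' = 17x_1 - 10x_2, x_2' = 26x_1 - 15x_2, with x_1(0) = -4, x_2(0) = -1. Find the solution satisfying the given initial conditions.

Coefficient matrix A = [[17, -10], [26, -15]].
Characteristic polynomial det(A - λI) = λ^2 - 2λ + 5 = 0.
Eigenvalues λ = 1 ± 2i (complex conjugate pair).
For λ=1+2i: an eigenvector is (2,3) - i(1,2) = (2 - i, 3 - 2i).
A real fundamental pair from Re and Im of e^((1+2i)t)v: X_1 = e^(t)(cos(2t)·(2,3) + sin(2t)·(1,2)), X_2 = e^(t)(sin(2t)·(2,3) - cos(2t)·(1,2)).
General solution: K_1X_1 + K_2X_2.
Applying x_1(0)=-4, x_2(0)=-1 gives K_1=-7, K_2=-10.

x_1(t) = -27e^(t)sin(2t) - 4e^(t)cos(2t), x_2(t) = -44e^(t)sin(2t) - e^(t)cos(2t)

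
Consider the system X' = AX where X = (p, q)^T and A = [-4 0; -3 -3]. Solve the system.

p(t) = K_2e^(-4t), q(t) = K_1e^(-3t) + 3K_2e^(-4t)

Coefficient matrix A = [[-4, 0], [-3, -3]].
Characteristic polynomial det(A - λI) = λ^2 + 7λ + 12 = 0.
Eigenvalues λ = -3, -4.
For λ=-3: (A-λI) row 1 is [-1, 0], so an eigenvector is (0, 1).
For λ=-4: (A-λI) row 2 is [-3, 1], so an eigenvector is (1, 3).
General solution: K_1e^(-3t)(0,1) + K_2e^(-4t)(1,3).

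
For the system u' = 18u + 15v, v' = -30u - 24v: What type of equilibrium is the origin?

A = [[18,15],[-30,-24]]; det(A-λI) = λ^2 + 6λ + 18.
λ = -3 ± 3i: negative real part.

stable spiral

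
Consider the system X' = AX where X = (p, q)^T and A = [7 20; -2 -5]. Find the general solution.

p(t) = -K_1e^(t)sin(2t) + 3K_1e^(t)cos(2t) + 3K_2e^(t)sin(2t) + K_2e^(t)cos(2t), q(t) = -K_1e^(t)cos(2t) - K_2e^(t)sin(2t)

Coefficient matrix A = [[7, 20], [-2, -5]].
Characteristic polynomial det(A - λI) = λ^2 - 2λ + 5 = 0.
Eigenvalues λ = 1 ± 2i (complex conjugate pair).
For λ=1+2i: an eigenvector is (3,-1) - i(-1,0) = (3 + i, -1).
A real fundamental pair from Re and Im of e^((1+2i)t)v: X_1 = e^(t)(cos(2t)·(3,-1) + sin(2t)·(-1,0)), X_2 = e^(t)(sin(2t)·(3,-1) - cos(2t)·(-1,0)).
General solution: K_1X_1 + K_2X_2.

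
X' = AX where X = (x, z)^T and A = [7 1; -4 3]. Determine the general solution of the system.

Coefficient matrix A = [[7, 1], [-4, 3]].
Characteristic polynomial det(A - λI) = λ^2 - 10λ + 25 = 0.
Single eigenvalue λ = 5 with algebraic multiplicity 2.
Eigenvector v = (1,-2); generalized eigenvector w with (A-λI)w=v is (0,1).
General solution: e^(5t)[c_1·v + c_2·(t·v + w)].

x(t) = c_1e^(5t) + c_2te^(5t), z(t) = -2c_1e^(5t) - 2c_2te^(5t) + c_2e^(5t)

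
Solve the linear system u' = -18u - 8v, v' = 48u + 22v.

Coefficient matrix A = [[-18, -8], [48, 22]].
Characteristic polynomial det(A - λI) = λ^2 - 4λ - 12 = 0.
Eigenvalues λ = -2, 6.
For λ=-2: (A-λI) row 1 is [-16, -8], so an eigenvector is (-1, 2).
For λ=6: (A-λI) row 1 is [-24, -8], so an eigenvector is (-1, 3).
General solution: c_1e^(-2t)(-1,2) + c_2e^(6t)(-1,3).

u(t) = -c_1e^(-2t) - c_2e^(6t), v(t) = 2c_1e^(-2t) + 3c_2e^(6t)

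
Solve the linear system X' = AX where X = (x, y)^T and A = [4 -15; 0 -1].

Coefficient matrix A = [[4, -15], [0, -1]].
Characteristic polynomial det(A - λI) = λ^2 - 3λ - 4 = 0.
Eigenvalues λ = -1, 4.
For λ=-1: (A-λI) row 1 is [5, -15], so an eigenvector is (-3, -1).
For λ=4: (A-λI) row 1 is [0, -15], so an eigenvector is (-1, 0).
General solution: c_1e^(-t)(-3,-1) + c_2e^(4t)(-1,0).

x(t) = -3c_1e^(-t) - c_2e^(4t), y(t) = -c_1e^(-t)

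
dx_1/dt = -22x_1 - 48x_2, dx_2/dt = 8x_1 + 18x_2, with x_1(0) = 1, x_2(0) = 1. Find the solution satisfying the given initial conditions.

x_1(t) = -8e^(2t) + 9e^(-6t), x_2(t) = 4e^(2t) - 3e^(-6t)

Coefficient matrix A = [[-22, -48], [8, 18]].
Characteristic polynomial det(A - λI) = λ^2 + 4λ - 12 = 0.
Eigenvalues λ = 2, -6.
For λ=2: (A-λI) row 1 is [-24, -48], so an eigenvector is (-2, 1).
For λ=-6: (A-λI) row 1 is [-16, -48], so an eigenvector is (-3, 1).
General solution: c_1e^(2t)(-2,1) + c_2e^(-6t)(-3,1).
Applying x_1(0)=1, x_2(0)=1 gives c_1=4, c_2=-3.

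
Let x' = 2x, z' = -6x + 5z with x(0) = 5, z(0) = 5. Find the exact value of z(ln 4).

A = [[2,0],[-6,5]]; eigenvalues λ = 5, 2.
Eigenvectors: (0,1) for λ=5, (1,2) for λ=2.
From the initial condition, c_1 = -5, c_2 = 5.
z(ln 4) = (-5)(4^5)(1) + (5)(4^2)(2) = -4960.

-4960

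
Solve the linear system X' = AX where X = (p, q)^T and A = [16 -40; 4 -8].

p(t) = c_1e^(4t)sin(4t) - 3c_1e^(4t)cos(4t) - 3c_2e^(4t)sin(4t) - c_2e^(4t)cos(4t), q(t) = -c_1e^(4t)cos(4t) - c_2e^(4t)sin(4t)

Coefficient matrix A = [[16, -40], [4, -8]].
Characteristic polynomial det(A - λI) = λ^2 - 8λ + 32 = 0.
Eigenvalues λ = 4 ± 4i (complex conjugate pair).
For λ=4+4i: an eigenvector is (-3,-1) - i(1,0) = (-3 - i, -1).
A real fundamental pair from Re and Im of e^((4+4i)t)v: X_1 = e^(4t)(cos(4t)·(-3,-1) + sin(4t)·(1,0)), X_2 = e^(4t)(sin(4t)·(-3,-1) - cos(4t)·(1,0)).
General solution: c_1X_1 + c_2X_2.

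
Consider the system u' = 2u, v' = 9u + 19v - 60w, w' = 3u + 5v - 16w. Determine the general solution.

Coefficient matrix A = [[2, 0, 0], [9, 19, -60], [3, 5, -16]].
det(A - λI) = 0 gives eigenvalues λ = 2, 4, -1.
For λ=2: eigenvector (1,3,1).
For λ=4: eigenvector (0,-4,-1).
For λ=-1: eigenvector (0,3,1).
General solution: K_1e^(2t)(1,3,1) + K_2e^(4t)(0,-4,-1) + K_3e^(-t)(0,3,1).

u(t) = K_1e^(2t), v(t) = 3K_1e^(2t) - 4K_2e^(4t) + 3K_3e^(-t), w(t) = K_1e^(2t) - K_2e^(4t) + K_3e^(-t)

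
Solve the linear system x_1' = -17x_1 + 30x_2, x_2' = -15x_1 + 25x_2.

x_1(t) = K_1e^(4t)sin(3t) - 3K_1e^(4t)cos(3t) - 3K_2e^(4t)sin(3t) - K_2e^(4t)cos(3t), x_2(t) = K_1e^(4t)sin(3t) - 2K_1e^(4t)cos(3t) - 2K_2e^(4t)sin(3t) - K_2e^(4t)cos(3t)

Coefficient matrix A = [[-17, 30], [-15, 25]].
Characteristic polynomial det(A - λI) = λ^2 - 8λ + 25 = 0.
Eigenvalues λ = 4 ± 3i (complex conjugate pair).
For λ=4+3i: an eigenvector is (-3,-2) - i(1,1) = (-3 - i, -2 - i).
A real fundamental pair from Re and Im of e^((4+3i)t)v: X_1 = e^(4t)(cos(3t)·(-3,-2) + sin(3t)·(1,1)), X_2 = e^(4t)(sin(3t)·(-3,-2) - cos(3t)·(1,1)).
General solution: K_1X_1 + K_2X_2.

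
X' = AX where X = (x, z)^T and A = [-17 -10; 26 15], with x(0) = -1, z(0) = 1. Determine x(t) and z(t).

x(t) = 3e^(-t)sin(2t) - e^(-t)cos(2t), z(t) = -5e^(-t)sin(2t) + e^(-t)cos(2t)

Coefficient matrix A = [[-17, -10], [26, 15]].
Characteristic polynomial det(A - λI) = λ^2 + 2λ + 5 = 0.
Eigenvalues λ = -1 ± 2i (complex conjugate pair).
For λ=-1+2i: an eigenvector is (-1,2) - i(-2,3) = (-1 + 2i, 2 - 3i).
A real fundamental pair from Re and Im of e^((-1+2i)t)v: X_1 = e^(-t)(cos(2t)·(-1,2) + sin(2t)·(-2,3)), X_2 = e^(-t)(sin(2t)·(-1,2) - cos(2t)·(-2,3)).
General solution: K_1X_1 + K_2X_2.
Applying x(0)=-1, z(0)=1 gives K_1=-1, K_2=-1.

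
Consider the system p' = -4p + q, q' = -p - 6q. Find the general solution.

p(t) = -K_1e^(-5t) - K_2te^(-5t) - 3K_2e^(-5t), q(t) = K_1e^(-5t) + K_2te^(-5t) + 2K_2e^(-5t)

Coefficient matrix A = [[-4, 1], [-1, -6]].
Characteristic polynomial det(A - λI) = λ^2 + 10λ + 25 = 0.
Single eigenvalue λ = -5 with algebraic multiplicity 2.
Eigenvector v = (-1,1); generalized eigenvector w with (A-λI)w=v is (-3,2).
General solution: e^(-5t)[K_1·v + K_2·(t·v + w)].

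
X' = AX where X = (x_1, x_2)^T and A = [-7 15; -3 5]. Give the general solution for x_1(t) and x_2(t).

Coefficient matrix A = [[-7, 15], [-3, 5]].
Characteristic polynomial det(A - λI) = λ^2 + 2λ + 10 = 0.
Eigenvalues λ = -1 ± 3i (complex conjugate pair).
For λ=-1+3i: an eigenvector is (2,1) - i(1,0) = (2 - i, 1).
A real fundamental pair from Re and Im of e^((-1+3i)t)v: X_1 = e^(-t)(cos(3t)·(2,1) + sin(3t)·(1,0)), X_2 = e^(-t)(sin(3t)·(2,1) - cos(3t)·(1,0)).
General solution: c_1X_1 + c_2X_2.

x_1(t) = c_1e^(-t)sin(3t) + 2c_1e^(-t)cos(3t) + 2c_2e^(-t)sin(3t) - c_2e^(-t)cos(3t), x_2(t) = c_1e^(-t)cos(3t) + c_2e^(-t)sin(3t)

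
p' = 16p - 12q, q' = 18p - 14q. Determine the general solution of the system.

Coefficient matrix A = [[16, -12], [18, -14]].
Characteristic polynomial det(A - λI) = λ^2 - 2λ - 8 = 0.
Eigenvalues λ = 4, -2.
For λ=4: (A-λI) row 1 is [12, -12], so an eigenvector is (1, 1).
For λ=-2: (A-λI) row 1 is [18, -12], so an eigenvector is (2, 3).
General solution: C_1e^(4t)(1,1) + C_2e^(-2t)(2,3).

p(t) = C_1e^(4t) + 2C_2e^(-2t), q(t) = C_1e^(4t) + 3C_2e^(-2t)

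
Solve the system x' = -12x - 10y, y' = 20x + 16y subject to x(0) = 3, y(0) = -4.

Coefficient matrix A = [[-12, -10], [20, 16]].
Characteristic polynomial det(A - λI) = λ^2 - 4λ + 8 = 0.
Eigenvalues λ = 2 ± 2i (complex conjugate pair).
For λ=2+2i: an eigenvector is (-1,1) - i(2,-3) = (-1 - 2i, 1 + 3i).
A real fundamental pair from Re and Im of e^((2+2i)t)v: X_1 = e^(2t)(cos(2t)·(-1,1) + sin(2t)·(2,-3)), X_2 = e^(2t)(sin(2t)·(-1,1) - cos(2t)·(2,-3)).
General solution: C_1X_1 + C_2X_2.
Applying x(0)=3, y(0)=-4 gives C_1=-1, C_2=-1.

x(t) = -e^(2t)sin(2t) + 3e^(2t)cos(2t), y(t) = 2e^(2t)sin(2t) - 4e^(2t)cos(2t)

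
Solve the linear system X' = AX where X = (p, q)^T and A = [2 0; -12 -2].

Coefficient matrix A = [[2, 0], [-12, -2]].
Characteristic polynomial det(A - λI) = λ^2 - 4 = 0.
Eigenvalues λ = 2, -2.
For λ=2: (A-λI) row 2 is [-12, -4], so an eigenvector is (-1, 3).
For λ=-2: (A-λI) row 1 is [4, 0], so an eigenvector is (0, 1).
General solution: c_1e^(2t)(-1,3) + c_2e^(-2t)(0,1).

p(t) = -c_1e^(2t), q(t) = 3c_1e^(2t) + c_2e^(-2t)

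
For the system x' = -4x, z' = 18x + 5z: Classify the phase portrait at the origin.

saddle

A = [[-4,0],[18,5]]; det(A-λI) = λ^2 - λ - 20.
λ = 5, -4: opposite signs.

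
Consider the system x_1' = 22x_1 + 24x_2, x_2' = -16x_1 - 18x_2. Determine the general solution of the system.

x_1(t) = -3C_1e^(6t) - C_2e^(-2t), x_2(t) = 2C_1e^(6t) + C_2e^(-2t)

Coefficient matrix A = [[22, 24], [-16, -18]].
Characteristic polynomial det(A - λI) = λ^2 - 4λ - 12 = 0.
Eigenvalues λ = 6, -2.
For λ=6: (A-λI) row 1 is [16, 24], so an eigenvector is (-3, 2).
For λ=-2: (A-λI) row 1 is [24, 24], so an eigenvector is (-1, 1).
General solution: C_1e^(6t)(-3,2) + C_2e^(-2t)(-1,1).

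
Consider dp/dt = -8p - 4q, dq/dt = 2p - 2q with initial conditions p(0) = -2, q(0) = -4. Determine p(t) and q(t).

Coefficient matrix A = [[-8, -4], [2, -2]].
Characteristic polynomial det(A - λI) = λ^2 + 10λ + 24 = 0.
Eigenvalues λ = -4, -6.
For λ=-4: (A-λI) row 1 is [-4, -4], so an eigenvector is (-1, 1).
For λ=-6: (A-λI) row 1 is [-2, -4], so an eigenvector is (2, -1).
General solution: c_1e^(-4t)(-1,1) + c_2e^(-6t)(2,-1).
Applying p(0)=-2, q(0)=-4 gives c_1=-10, c_2=-6.

p(t) = 10e^(-4t) - 12e^(-6t), q(t) = -10e^(-4t) + 6e^(-6t)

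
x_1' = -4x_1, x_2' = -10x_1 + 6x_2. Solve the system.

Coefficient matrix A = [[-4, 0], [-10, 6]].
Characteristic polynomial det(A - λI) = λ^2 - 2λ - 24 = 0.
Eigenvalues λ = -4, 6.
For λ=-4: (A-λI) row 2 is [-10, 10], so an eigenvector is (-1, -1).
For λ=6: (A-λI) row 1 is [-10, 0], so an eigenvector is (0, 1).
General solution: K_1e^(-4t)(-1,-1) + K_2e^(6t)(0,1).

x_1(t) = -K_1e^(-4t), x_2(t) = -K_1e^(-4t) + K_2e^(6t)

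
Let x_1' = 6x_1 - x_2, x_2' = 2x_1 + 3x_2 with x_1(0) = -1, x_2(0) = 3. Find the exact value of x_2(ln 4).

A = [[6,-1],[2,3]]; eigenvalues λ = 5, 4.
Eigenvectors: (-1,-1) for λ=5, (-1,-2) for λ=4.
From the initial condition, c_1 = 5, c_2 = -4.
x_2(ln 4) = (5)(4^5)(-1) + (-4)(4^4)(-2) = -3072.

-3072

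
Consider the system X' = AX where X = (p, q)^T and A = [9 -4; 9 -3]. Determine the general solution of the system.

p(t) = 2C_1e^(3t) + 2C_2te^(3t) - C_2e^(3t), q(t) = 3C_1e^(3t) + 3C_2te^(3t) - 2C_2e^(3t)

Coefficient matrix A = [[9, -4], [9, -3]].
Characteristic polynomial det(A - λI) = λ^2 - 6λ + 9 = 0.
Single eigenvalue λ = 3 with algebraic multiplicity 2.
Eigenvector v = (2,3); generalized eigenvector w with (A-λI)w=v is (-1,-2).
General solution: e^(3t)[C_1·v + C_2·(t·v + w)].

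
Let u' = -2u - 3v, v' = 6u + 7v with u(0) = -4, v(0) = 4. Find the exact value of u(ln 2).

-8

A = [[-2,-3],[6,7]]; eigenvalues λ = 4, 1.
Eigenvectors: (1,-2) for λ=4, (-1,1) for λ=1.
From the initial condition, c_1 = 0, c_2 = 4.
u(ln 2) = (0)(2^4)(1) + (4)(2^1)(-1) = -8.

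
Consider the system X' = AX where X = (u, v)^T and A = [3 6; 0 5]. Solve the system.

Coefficient matrix A = [[3, 6], [0, 5]].
Characteristic polynomial det(A - λI) = λ^2 - 8λ + 15 = 0.
Eigenvalues λ = 3, 5.
For λ=3: (A-λI) row 1 is [0, 6], so an eigenvector is (1, 0).
For λ=5: (A-λI) row 1 is [-2, 6], so an eigenvector is (-3, -1).
General solution: C_1e^(3t)(1,0) + C_2e^(5t)(-3,-1).

u(t) = C_1e^(3t) - 3C_2e^(5t), v(t) = -C_2e^(5t)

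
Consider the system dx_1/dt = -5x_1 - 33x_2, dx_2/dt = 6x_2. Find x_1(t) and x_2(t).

x_1(t) = -C_1e^(-5t) + 3C_2e^(6t), x_2(t) = -C_2e^(6t)

Coefficient matrix A = [[-5, -33], [0, 6]].
Characteristic polynomial det(A - λI) = λ^2 - λ - 30 = 0.
Eigenvalues λ = -5, 6.
For λ=-5: (A-λI) row 1 is [0, -33], so an eigenvector is (-1, 0).
For λ=6: (A-λI) row 1 is [-11, -33], so an eigenvector is (3, -1).
General solution: C_1e^(-5t)(-1,0) + C_2e^(6t)(3,-1).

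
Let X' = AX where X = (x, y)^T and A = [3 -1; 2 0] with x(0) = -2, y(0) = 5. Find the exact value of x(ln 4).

-116

A = [[3,-1],[2,0]]; eigenvalues λ = 1, 2.
Eigenvectors: (1,2) for λ=1, (-1,-1) for λ=2.
From the initial condition, c_1 = 7, c_2 = 9.
x(ln 4) = (7)(4^1)(1) + (9)(4^2)(-1) = -116.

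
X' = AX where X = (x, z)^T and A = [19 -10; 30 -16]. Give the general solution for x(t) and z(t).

x(t) = C_1e^(-t) - 2C_2e^(4t), z(t) = 2C_1e^(-t) - 3C_2e^(4t)

Coefficient matrix A = [[19, -10], [30, -16]].
Characteristic polynomial det(A - λI) = λ^2 - 3λ - 4 = 0.
Eigenvalues λ = -1, 4.
For λ=-1: (A-λI) row 1 is [20, -10], so an eigenvector is (1, 2).
For λ=4: (A-λI) row 1 is [15, -10], so an eigenvector is (-2, -3).
General solution: C_1e^(-t)(1,2) + C_2e^(4t)(-2,-3).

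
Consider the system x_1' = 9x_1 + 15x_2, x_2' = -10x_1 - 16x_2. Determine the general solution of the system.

x_1(t) = -3c_1e^(-t) - c_2e^(-6t), x_2(t) = 2c_1e^(-t) + c_2e^(-6t)

Coefficient matrix A = [[9, 15], [-10, -16]].
Characteristic polynomial det(A - λI) = λ^2 + 7λ + 6 = 0.
Eigenvalues λ = -1, -6.
For λ=-1: (A-λI) row 1 is [10, 15], so an eigenvector is (-3, 2).
For λ=-6: (A-λI) row 1 is [15, 15], so an eigenvector is (-1, 1).
General solution: c_1e^(-t)(-3,2) + c_2e^(-6t)(-1,1).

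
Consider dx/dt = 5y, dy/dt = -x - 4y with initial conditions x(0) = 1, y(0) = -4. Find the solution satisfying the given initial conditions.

Coefficient matrix A = [[0, 5], [-1, -4]].
Characteristic polynomial det(A - λI) = λ^2 + 4λ + 5 = 0.
Eigenvalues λ = -2 ± i (complex conjugate pair).
For λ=-2+i: an eigenvector is (1,0) - i(2,-1) = (1 - 2i, 0 + i).
A real fundamental pair from Re and Im of e^((-2+i)t)v: X_1 = e^(-2t)(cos(t)·(1,0) + sin(t)·(2,-1)), X_2 = e^(-2t)(sin(t)·(1,0) - cos(t)·(2,-1)).
General solution: c_1X_1 + c_2X_2.
Applying x(0)=1, y(0)=-4 gives c_1=-7, c_2=-4.

x(t) = -18e^(-2t)sin(t) + e^(-2t)cos(t), y(t) = 7e^(-2t)sin(t) - 4e^(-2t)cos(t)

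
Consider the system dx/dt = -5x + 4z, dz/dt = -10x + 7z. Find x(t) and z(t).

x(t) = -C_1e^(t)sin(2t) + C_1e^(t)cos(2t) + C_2e^(t)sin(2t) + C_2e^(t)cos(2t), z(t) = -2C_1e^(t)sin(2t) + C_1e^(t)cos(2t) + C_2e^(t)sin(2t) + 2C_2e^(t)cos(2t)

Coefficient matrix A = [[-5, 4], [-10, 7]].
Characteristic polynomial det(A - λI) = λ^2 - 2λ + 5 = 0.
Eigenvalues λ = 1 ± 2i (complex conjugate pair).
For λ=1+2i: an eigenvector is (1,1) - i(-1,-2) = (1 + i, 1 + 2i).
A real fundamental pair from Re and Im of e^((1+2i)t)v: X_1 = e^(t)(cos(2t)·(1,1) + sin(2t)·(-1,-2)), X_2 = e^(t)(sin(2t)·(1,1) - cos(2t)·(-1,-2)).
General solution: C_1X_1 + C_2X_2.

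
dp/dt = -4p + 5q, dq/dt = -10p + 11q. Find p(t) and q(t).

p(t) = C_1e^(6t) - C_2e^(t), q(t) = 2C_1e^(6t) - C_2e^(t)

Coefficient matrix A = [[-4, 5], [-10, 11]].
Characteristic polynomial det(A - λI) = λ^2 - 7λ + 6 = 0.
Eigenvalues λ = 6, 1.
For λ=6: (A-λI) row 1 is [-10, 5], so an eigenvector is (1, 2).
For λ=1: (A-λI) row 1 is [-5, 5], so an eigenvector is (-1, -1).
General solution: C_1e^(6t)(1,2) + C_2e^(t)(-1,-1).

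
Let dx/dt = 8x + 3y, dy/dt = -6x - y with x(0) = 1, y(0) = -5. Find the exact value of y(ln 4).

A = [[8,3],[-6,-1]]; eigenvalues λ = 5, 2.
Eigenvectors: (1,-1) for λ=5, (-1,2) for λ=2.
From the initial condition, c_1 = -3, c_2 = -4.
y(ln 4) = (-3)(4^5)(-1) + (-4)(4^2)(2) = 2944.

2944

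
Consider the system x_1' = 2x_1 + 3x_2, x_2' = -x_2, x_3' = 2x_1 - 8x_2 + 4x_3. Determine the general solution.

Coefficient matrix A = [[2, 3, 0], [0, -1, 0], [2, -8, 4]].
det(A - λI) = 0 gives eigenvalues λ = 2, -1, 4.
For λ=2: eigenvector (1,0,-1).
For λ=-1: eigenvector (-1,1,2).
For λ=4: eigenvector (0,0,1).
General solution: C_1e^(2t)(1,0,-1) + C_2e^(-t)(-1,1,2) + C_3e^(4t)(0,0,1).

x_1(t) = C_1e^(2t) - C_2e^(-t), x_2(t) = C_2e^(-t), x_3(t) = -C_1e^(2t) + 2C_2e^(-t) + C_3e^(4t)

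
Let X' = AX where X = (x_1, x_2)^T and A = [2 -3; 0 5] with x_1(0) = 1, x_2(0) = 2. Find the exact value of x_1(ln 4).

A = [[2,-3],[0,5]]; eigenvalues λ = 2, 5.
Eigenvectors: (1,0) for λ=2, (1,-1) for λ=5.
From the initial condition, c_1 = 3, c_2 = -2.
x_1(ln 4) = (3)(4^2)(1) + (-2)(4^5)(1) = -2000.

-2000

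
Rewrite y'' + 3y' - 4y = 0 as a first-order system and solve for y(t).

Let x_1 = y, x_2 = y'. Then x_1' = x_2 and x_2' = 4x_1 - 3x_2.
A = [[0,1],[4,-3]]; det(A-λI) = λ^2 + 3λ - 4.
Eigenvalues λ = -4, 1 with eigenvectors (1,-4), (1,1).

y(t) = K_1e^(-4t) + K_2e^(t)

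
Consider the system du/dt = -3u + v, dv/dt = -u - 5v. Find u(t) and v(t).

u(t) = K_1e^(-4t) + K_2te^(-4t) - 2K_2e^(-4t), v(t) = -K_1e^(-4t) - K_2te^(-4t) + 3K_2e^(-4t)

Coefficient matrix A = [[-3, 1], [-1, -5]].
Characteristic polynomial det(A - λI) = λ^2 + 8λ + 16 = 0.
Single eigenvalue λ = -4 with algebraic multiplicity 2.
Eigenvector v = (1,-1); generalized eigenvector w with (A-λI)w=v is (-2,3).
General solution: e^(-4t)[K_1·v + K_2·(t·v + w)].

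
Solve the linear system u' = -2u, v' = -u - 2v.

u(t) = C_2e^(-2t), v(t) = -C_1e^(-2t) - C_2te^(-2t) - C_2e^(-2t)

Coefficient matrix A = [[-2, 0], [-1, -2]].
Characteristic polynomial det(A - λI) = λ^2 + 4λ + 4 = 0.
Single eigenvalue λ = -2 with algebraic multiplicity 2.
Eigenvector v = (0,-1); generalized eigenvector w with (A-λI)w=v is (1,-1).
General solution: e^(-2t)[C_1·v + C_2·(t·v + w)].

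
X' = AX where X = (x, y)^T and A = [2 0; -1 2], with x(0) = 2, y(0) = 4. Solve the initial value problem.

Coefficient matrix A = [[2, 0], [-1, 2]].
Characteristic polynomial det(A - λI) = λ^2 - 4λ + 4 = 0.
Single eigenvalue λ = 2 with algebraic multiplicity 2.
Eigenvector v = (0,-1); generalized eigenvector w with (A-λI)w=v is (1,0).
General solution: e^(2t)[K_1·v + K_2·(t·v + w)].
Applying x(0)=2, y(0)=4 gives K_1=-4, K_2=2.

x(t) = 2e^(2t), y(t) = -2te^(2t) + 4e^(2t)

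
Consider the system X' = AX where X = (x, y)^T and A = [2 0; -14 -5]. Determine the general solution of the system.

Coefficient matrix A = [[2, 0], [-14, -5]].
Characteristic polynomial det(A - λI) = λ^2 + 3λ - 10 = 0.
Eigenvalues λ = 2, -5.
For λ=2: (A-λI) row 2 is [-14, -7], so an eigenvector is (1, -2).
For λ=-5: (A-λI) row 1 is [7, 0], so an eigenvector is (0, -1).
General solution: C_1e^(2t)(1,-2) + C_2e^(-5t)(0,-1).

x(t) = C_1e^(2t), y(t) = -2C_1e^(2t) - C_2e^(-5t)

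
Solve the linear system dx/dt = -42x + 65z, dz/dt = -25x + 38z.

Coefficient matrix A = [[-42, 65], [-25, 38]].
Characteristic polynomial det(A - λI) = λ^2 + 4λ + 29 = 0.
Eigenvalues λ = -2 ± 5i (complex conjugate pair).
For λ=-2+5i: an eigenvector is (3,2) - i(2,1) = (3 - 2i, 2 - i).
A real fundamental pair from Re and Im of e^((-2+5i)t)v: X_1 = e^(-2t)(cos(5t)·(3,2) + sin(5t)·(2,1)), X_2 = e^(-2t)(sin(5t)·(3,2) - cos(5t)·(2,1)).
General solution: K_1X_1 + K_2X_2.

x(t) = 2K_1e^(-2t)sin(5t) + 3K_1e^(-2t)cos(5t) + 3K_2e^(-2t)sin(5t) - 2K_2e^(-2t)cos(5t), z(t) = K_1e^(-2t)sin(5t) + 2K_1e^(-2t)cos(5t) + 2K_2e^(-2t)sin(5t) - K_2e^(-2t)cos(5t)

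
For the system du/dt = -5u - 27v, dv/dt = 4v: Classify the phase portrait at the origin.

A = [[-5,-27],[0,4]]; det(A-λI) = λ^2 + λ - 20.
λ = -5, 4: opposite signs.

saddle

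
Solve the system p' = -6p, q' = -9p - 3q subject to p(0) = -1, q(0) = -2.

p(t) = -e^(-6t), q(t) = e^(-3t) - 3e^(-6t)

Coefficient matrix A = [[-6, 0], [-9, -3]].
Characteristic polynomial det(A - λI) = λ^2 + 9λ + 18 = 0.
Eigenvalues λ = -3, -6.
For λ=-3: (A-λI) row 1 is [-3, 0], so an eigenvector is (0, 1).
For λ=-6: (A-λI) row 2 is [-9, 3], so an eigenvector is (-1, -3).
General solution: c_1e^(-3t)(0,1) + c_2e^(-6t)(-1,-3).
Applying p(0)=-1, q(0)=-2 gives c_1=1, c_2=1.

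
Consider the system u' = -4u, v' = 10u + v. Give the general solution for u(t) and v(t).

Coefficient matrix A = [[-4, 0], [10, 1]].
Characteristic polynomial det(A - λI) = λ^2 + 3λ - 4 = 0.
Eigenvalues λ = -4, 1.
For λ=-4: (A-λI) row 2 is [10, 5], so an eigenvector is (1, -2).
For λ=1: (A-λI) row 1 is [-5, 0], so an eigenvector is (0, 1).
General solution: C_1e^(-4t)(1,-2) + C_2e^(t)(0,1).

u(t) = C_1e^(-4t), v(t) = -2C_1e^(-4t) + C_2e^(t)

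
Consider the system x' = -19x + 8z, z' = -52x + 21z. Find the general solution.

Coefficient matrix A = [[-19, 8], [-52, 21]].
Characteristic polynomial det(A - λI) = λ^2 - 2λ + 17 = 0.
Eigenvalues λ = 1 ± 4i (complex conjugate pair).
For λ=1+4i: an eigenvector is (-1,-3) - i(-1,-2) = (-1 + i, -3 + 2i).
A real fundamental pair from Re and Im of e^((1+4i)t)v: X_1 = e^(t)(cos(4t)·(-1,-3) + sin(4t)·(-1,-2)), X_2 = e^(t)(sin(4t)·(-1,-3) - cos(4t)·(-1,-2)).
General solution: c_1X_1 + c_2X_2.

x(t) = -c_1e^(t)sin(4t) - c_1e^(t)cos(4t) - c_2e^(t)sin(4t) + c_2e^(t)cos(4t), z(t) = -2c_1e^(t)sin(4t) - 3c_1e^(t)cos(4t) - 3c_2e^(t)sin(4t) + 2c_2e^(t)cos(4t)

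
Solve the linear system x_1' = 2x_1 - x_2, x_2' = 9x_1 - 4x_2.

Coefficient matrix A = [[2, -1], [9, -4]].
Characteristic polynomial det(A - λI) = λ^2 + 2λ + 1 = 0.
Single eigenvalue λ = -1 with algebraic multiplicity 2.
Eigenvector v = (-1,-3); generalized eigenvector w with (A-λI)w=v is (-1,-2).
General solution: e^(-t)[K_1·v + K_2·(t·v + w)].

x_1(t) = -K_1e^(-t) - K_2te^(-t) - K_2e^(-t), x_2(t) = -3K_1e^(-t) - 3K_2te^(-t) - 2K_2e^(-t)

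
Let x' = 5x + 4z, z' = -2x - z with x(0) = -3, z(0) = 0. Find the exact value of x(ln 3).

A = [[5,4],[-2,-1]]; eigenvalues λ = 3, 1.
Eigenvectors: (-2,1) for λ=3, (1,-1) for λ=1.
From the initial condition, c_1 = 3, c_2 = 3.
x(ln 3) = (3)(3^3)(-2) + (3)(3^1)(1) = -153.

-153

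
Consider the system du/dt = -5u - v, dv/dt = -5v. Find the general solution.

u(t) = -C_1e^(-5t) - C_2te^(-5t) + C_2e^(-5t), v(t) = C_2e^(-5t)

Coefficient matrix A = [[-5, -1], [0, -5]].
Characteristic polynomial det(A - λI) = λ^2 + 10λ + 25 = 0.
Single eigenvalue λ = -5 with algebraic multiplicity 2.
Eigenvector v = (-1,0); generalized eigenvector w with (A-λI)w=v is (1,1).
General solution: e^(-5t)[C_1·v + C_2·(t·v + w)].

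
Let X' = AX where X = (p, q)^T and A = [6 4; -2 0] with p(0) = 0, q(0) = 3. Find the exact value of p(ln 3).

A = [[6,4],[-2,0]]; eigenvalues λ = 4, 2.
Eigenvectors: (-2,1) for λ=4, (-1,1) for λ=2.
From the initial condition, c_1 = -3, c_2 = 6.
p(ln 3) = (-3)(3^4)(-2) + (6)(3^2)(-1) = 432.

432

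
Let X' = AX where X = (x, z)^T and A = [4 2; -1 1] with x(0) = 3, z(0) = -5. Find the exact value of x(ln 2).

-4

A = [[4,2],[-1,1]]; eigenvalues λ = 2, 3.
Eigenvectors: (-1,1) for λ=2, (2,-1) for λ=3.
From the initial condition, c_1 = -7, c_2 = -2.
x(ln 2) = (-7)(2^2)(-1) + (-2)(2^3)(2) = -4.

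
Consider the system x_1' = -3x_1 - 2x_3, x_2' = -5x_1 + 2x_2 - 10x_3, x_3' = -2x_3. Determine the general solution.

Coefficient matrix A = [[-3, 0, -2], [-5, 2, -10], [0, 0, -2]].
det(A - λI) = 0 gives eigenvalues λ = 2, -3, -2.
For λ=2: eigenvector (0,-1,0).
For λ=-3: eigenvector (1,1,0).
For λ=-2: eigenvector (-2,0,1).
General solution: K_1e^(2t)(0,-1,0) + K_2e^(-3t)(1,1,0) + K_3e^(-2t)(-2,0,1).

x_1(t) = K_2e^(-3t) - 2K_3e^(-2t), x_2(t) = -K_1e^(2t) + K_2e^(-3t), x_3(t) = K_3e^(-2t)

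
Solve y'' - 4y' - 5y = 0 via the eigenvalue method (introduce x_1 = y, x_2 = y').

y(t) = C_1e^(5t) + C_2e^(-t)

Let x_1 = y, x_2 = y'. Then x_1' = x_2 and x_2' = 5x_1 + 4x_2.
A = [[0,1],[5,4]]; det(A-λI) = λ^2 - 4λ - 5.
Eigenvalues λ = 5, -1 with eigenvectors (1,5), (1,-1).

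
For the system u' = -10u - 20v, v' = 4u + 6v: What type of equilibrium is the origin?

A = [[-10,-20],[4,6]]; det(A-λI) = λ^2 + 4λ + 20.
λ = -2 ± 4i: negative real part.

stable spiral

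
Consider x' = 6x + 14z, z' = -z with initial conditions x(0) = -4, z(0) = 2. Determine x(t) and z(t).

x(t) = -4e^(-t), z(t) = 2e^(-t)

Coefficient matrix A = [[6, 14], [0, -1]].
Characteristic polynomial det(A - λI) = λ^2 - 5λ - 6 = 0.
Eigenvalues λ = 6, -1.
For λ=6: (A-λI) row 1 is [0, 14], so an eigenvector is (-1, 0).
For λ=-1: (A-λI) row 1 is [7, 14], so an eigenvector is (-2, 1).
General solution: c_1e^(6t)(-1,0) + c_2e^(-t)(-2,1).
Applying x(0)=-4, z(0)=2 gives c_1=0, c_2=2.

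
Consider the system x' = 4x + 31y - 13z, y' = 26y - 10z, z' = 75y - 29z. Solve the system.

Coefficient matrix A = [[4, 31, -13], [0, 26, -10], [0, 75, -29]].
det(A - λI) = 0 gives eigenvalues λ = 4, 1, -4.
For λ=4: eigenvector (1,0,0).
For λ=1: eigenvector (-1,-2,-5).
For λ=-4: eigenvector (1,1,3).
General solution: C_1e^(4t)(1,0,0) + C_2e^(t)(-1,-2,-5) + C_3e^(-4t)(1,1,3).

x(t) = C_1e^(4t) - C_2e^(t) + C_3e^(-4t), y(t) = -2C_2e^(t) + C_3e^(-4t), z(t) = -5C_2e^(t) + 3C_3e^(-4t)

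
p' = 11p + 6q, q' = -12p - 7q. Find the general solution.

Coefficient matrix A = [[11, 6], [-12, -7]].
Characteristic polynomial det(A - λI) = λ^2 - 4λ - 5 = 0.
Eigenvalues λ = -1, 5.
For λ=-1: (A-λI) row 1 is [12, 6], so an eigenvector is (1, -2).
For λ=5: (A-λI) row 1 is [6, 6], so an eigenvector is (1, -1).
General solution: C_1e^(-t)(1,-2) + C_2e^(5t)(1,-1).

p(t) = C_1e^(-t) + C_2e^(5t), q(t) = -2C_1e^(-t) - C_2e^(5t)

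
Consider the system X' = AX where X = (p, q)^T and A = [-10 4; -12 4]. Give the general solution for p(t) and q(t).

p(t) = 2K_1e^(-4t) + K_2e^(-2t), q(t) = 3K_1e^(-4t) + 2K_2e^(-2t)

Coefficient matrix A = [[-10, 4], [-12, 4]].
Characteristic polynomial det(A - λI) = λ^2 + 6λ + 8 = 0.
Eigenvalues λ = -4, -2.
For λ=-4: (A-λI) row 1 is [-6, 4], so an eigenvector is (2, 3).
For λ=-2: (A-λI) row 1 is [-8, 4], so an eigenvector is (1, 2).
General solution: K_1e^(-4t)(2,3) + K_2e^(-2t)(1,2).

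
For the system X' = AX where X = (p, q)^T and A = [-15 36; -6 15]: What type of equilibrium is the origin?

saddle

A = [[-15,36],[-6,15]]; det(A-λI) = λ^2 - 9.
λ = -3, 3: opposite signs.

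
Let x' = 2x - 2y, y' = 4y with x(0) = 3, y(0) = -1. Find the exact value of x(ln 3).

99

A = [[2,-2],[0,4]]; eigenvalues λ = 2, 4.
Eigenvectors: (1,0) for λ=2, (1,-1) for λ=4.
From the initial condition, c_1 = 2, c_2 = 1.
x(ln 3) = (2)(3^2)(1) + (1)(3^4)(1) = 99.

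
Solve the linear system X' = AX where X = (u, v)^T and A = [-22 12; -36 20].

Coefficient matrix A = [[-22, 12], [-36, 20]].
Characteristic polynomial det(A - λI) = λ^2 + 2λ - 8 = 0.
Eigenvalues λ = -4, 2.
For λ=-4: (A-λI) row 1 is [-18, 12], so an eigenvector is (-2, -3).
For λ=2: (A-λI) row 1 is [-24, 12], so an eigenvector is (1, 2).
General solution: C_1e^(-4t)(-2,-3) + C_2e^(2t)(1,2).

u(t) = -2C_1e^(-4t) + C_2e^(2t), v(t) = -3C_1e^(-4t) + 2C_2e^(2t)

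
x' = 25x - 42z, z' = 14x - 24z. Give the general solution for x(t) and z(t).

x(t) = -2K_1e^(4t) + 3K_2e^(-3t), z(t) = -K_1e^(4t) + 2K_2e^(-3t)

Coefficient matrix A = [[25, -42], [14, -24]].
Characteristic polynomial det(A - λI) = λ^2 - λ - 12 = 0.
Eigenvalues λ = 4, -3.
For λ=4: (A-λI) row 1 is [21, -42], so an eigenvector is (-2, -1).
For λ=-3: (A-λI) row 1 is [28, -42], so an eigenvector is (3, 2).
General solution: K_1e^(4t)(-2,-1) + K_2e^(-3t)(3,2).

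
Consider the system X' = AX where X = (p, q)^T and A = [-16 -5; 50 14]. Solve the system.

p(t) = K_1e^(-t)cos(5t) + K_2e^(-t)sin(5t), q(t) = K_1e^(-t)sin(5t) - 3K_1e^(-t)cos(5t) - 3K_2e^(-t)sin(5t) - K_2e^(-t)cos(5t)

Coefficient matrix A = [[-16, -5], [50, 14]].
Characteristic polynomial det(A - λI) = λ^2 + 2λ + 26 = 0.
Eigenvalues λ = -1 ± 5i (complex conjugate pair).
For λ=-1+5i: an eigenvector is (1,-3) - i(0,1) = (1, -3 - i).
A real fundamental pair from Re and Im of e^((-1+5i)t)v: X_1 = e^(-t)(cos(5t)·(1,-3) + sin(5t)·(0,1)), X_2 = e^(-t)(sin(5t)·(1,-3) - cos(5t)·(0,1)).
General solution: K_1X_1 + K_2X_2.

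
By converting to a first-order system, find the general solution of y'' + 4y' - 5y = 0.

y(t) = c_1e^(-5t) + c_2e^(t)

Let x_1 = y, x_2 = y'. Then x_1' = x_2 and x_2' = 5x_1 - 4x_2.
A = [[0,1],[5,-4]]; det(A-λI) = λ^2 + 4λ - 5.
Eigenvalues λ = -5, 1 with eigenvectors (1,-5), (1,1).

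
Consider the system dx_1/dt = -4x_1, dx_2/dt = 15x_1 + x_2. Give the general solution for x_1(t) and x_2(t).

x_1(t) = -c_2e^(-4t), x_2(t) = -c_1e^(t) + 3c_2e^(-4t)

Coefficient matrix A = [[-4, 0], [15, 1]].
Characteristic polynomial det(A - λI) = λ^2 + 3λ - 4 = 0.
Eigenvalues λ = 1, -4.
For λ=1: (A-λI) row 1 is [-5, 0], so an eigenvector is (0, -1).
For λ=-4: (A-λI) row 2 is [15, 5], so an eigenvector is (-1, 3).
General solution: c_1e^(t)(0,-1) + c_2e^(-4t)(-1,3).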